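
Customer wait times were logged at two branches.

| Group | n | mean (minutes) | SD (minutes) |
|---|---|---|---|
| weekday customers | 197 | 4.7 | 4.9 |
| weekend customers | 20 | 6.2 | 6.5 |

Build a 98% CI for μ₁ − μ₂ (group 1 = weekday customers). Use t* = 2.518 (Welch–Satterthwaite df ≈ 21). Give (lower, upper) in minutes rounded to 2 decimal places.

Standard errors of each mean: 4.9/√197 = 0.3491 and 6.5/√20 = 1.4534.
SE(x̄₁ − x̄₂) = √(0.3491² + 1.4534²) = 1.4947 for independent samples with unequal variances.
With t* = 2.518, the margin is 2.518 × 1.4947 = 3.7637.
x̄₁ − x̄₂ = 4.7 − 6.2 = -1.5000; the interval is -1.5000 ± 3.7637 = (-5.26, 2.26).

(-5.26, 2.26)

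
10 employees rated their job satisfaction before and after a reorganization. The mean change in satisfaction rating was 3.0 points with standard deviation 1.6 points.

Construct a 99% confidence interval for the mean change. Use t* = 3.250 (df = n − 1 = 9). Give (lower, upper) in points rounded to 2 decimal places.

Paired design: SE = s_d/√n = 1.6/√10 = 0.5060.
t* = 3.250; margin of error = 3.250 × 0.5060 = 1.6445.
3.0 ± 1.6445 → (1.36, 4.64).

(1.36, 4.64)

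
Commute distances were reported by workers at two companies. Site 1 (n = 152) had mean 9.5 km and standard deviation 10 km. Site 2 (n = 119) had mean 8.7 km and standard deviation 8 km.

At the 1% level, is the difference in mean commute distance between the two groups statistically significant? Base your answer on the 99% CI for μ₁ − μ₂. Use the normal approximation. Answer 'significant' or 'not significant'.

SE₁ = s₁/√n₁ = 10/√152 = 0.8111; SE₂ = 8/√119 = 0.7334.
Independent samples, unequal variances: SE_diff = √(SE₁² + SE₂²) = √(0.65788321 + 0.53787556) = 1.0935.
z* = 2.576, so margin of error = 2.576 × 1.0935 = 2.8169.
Difference in means = 9.5 − 8.7 = 0.8000.
0.8000 ± 2.8169 → (-2.0169, 3.6169).
The interval (-2.0169, 3.6169) contains 0, so the difference is not significant.

not significant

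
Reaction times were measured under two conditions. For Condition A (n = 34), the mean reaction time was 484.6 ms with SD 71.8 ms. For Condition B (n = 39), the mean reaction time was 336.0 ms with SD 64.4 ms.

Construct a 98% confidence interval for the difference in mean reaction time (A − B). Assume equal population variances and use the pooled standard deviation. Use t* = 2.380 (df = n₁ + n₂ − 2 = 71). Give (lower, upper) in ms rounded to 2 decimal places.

(110.66, 186.54)

s_p = √[((n₁−1)s₁² + (n₂−1)s₂²)/(n₁+n₂−2)] = √[(33·71.8² + 38·64.4²)/71] = 67.9398.
SE = 67.9398·√(1/34 + 1/39) = 15.9409.
With t* = 2.380, margin = 2.380 × 15.9409 = 37.9393.
x̄₁ − x̄₂ = 484.6 − 336.0 = 148.6000; interval 148.6000 ± 37.9393 = (110.66, 186.54).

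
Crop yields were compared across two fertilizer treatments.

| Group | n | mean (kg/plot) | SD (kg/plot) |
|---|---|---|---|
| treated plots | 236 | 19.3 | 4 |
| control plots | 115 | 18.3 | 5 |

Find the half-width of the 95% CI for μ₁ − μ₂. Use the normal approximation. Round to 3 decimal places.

Per-group SEs: s₁/√n₁ = 4/√236 = 0.2604, s₂/√n₂ = 5/√115 = 0.4663.
Unpooled SE of the difference: √(0.06780816 + 0.21743569) = 0.5341.
Margin of error = z* · SE = 1.960 × 0.5341 = 1.0468.

1.047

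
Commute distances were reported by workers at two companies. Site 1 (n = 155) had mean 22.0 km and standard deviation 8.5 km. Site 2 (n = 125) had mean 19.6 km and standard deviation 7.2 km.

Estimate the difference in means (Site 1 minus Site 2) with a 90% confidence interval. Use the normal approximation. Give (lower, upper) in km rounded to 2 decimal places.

(0.86, 3.94)

Standard errors of each mean: 8.5/√155 = 0.6827 and 7.2/√125 = 0.6440.
SE(x̄₁ − x̄₂) = √(0.6827² + 0.6440²) = 0.9385 for independent samples with unequal variances.
With z* = 1.645, the margin is 1.645 × 0.9385 = 1.5438.
x̄₁ − x̄₂ = 22.0 − 19.6 = 2.4000; the interval is 2.4000 ± 1.5438 = (0.86, 3.94).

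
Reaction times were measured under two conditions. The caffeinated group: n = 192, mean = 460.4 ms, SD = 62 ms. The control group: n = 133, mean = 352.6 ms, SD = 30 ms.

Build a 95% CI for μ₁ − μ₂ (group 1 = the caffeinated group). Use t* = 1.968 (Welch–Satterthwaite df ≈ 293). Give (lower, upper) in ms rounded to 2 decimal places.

(97.61, 117.99)

SE₁ = s₁/√n₁ = 62/√192 = 4.4745; SE₂ = 30/√133 = 2.6013.
Independent samples, unequal variances: SE_diff = √(SE₁² + SE₂²) = √(20.02115025 + 6.76676169) = 5.1757.
t* = 1.968, so margin of error = 1.968 × 5.1757 = 10.1858.
Difference in means = 460.4 − 352.6 = 107.8000.
107.8000 ± 10.1858 → (97.61, 117.99).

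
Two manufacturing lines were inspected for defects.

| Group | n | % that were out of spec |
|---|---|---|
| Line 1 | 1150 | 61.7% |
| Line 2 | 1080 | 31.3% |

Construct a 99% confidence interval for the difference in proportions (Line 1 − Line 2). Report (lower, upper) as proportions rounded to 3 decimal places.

(0.252, 0.356)

Each SE is √(p̂(1−p̂)/n): √(0.6170·0.3830/1150) = 0.01433 and √(0.3130·0.6870/1080) = 0.01411.
SE(p̂₁ − p̂₂) = √(SE₁² + SE₂²) = √(0.0002053489 + 0.0001990921) = 0.02011, since the two samples are independent.
At 99% confidence z* = 2.576; margin = 2.576 × 0.02011 = 0.05180.
The difference is 0.6170 − 0.3130 = 0.3040, so the interval is 0.3040 ± 0.05180 = (0.252, 0.356).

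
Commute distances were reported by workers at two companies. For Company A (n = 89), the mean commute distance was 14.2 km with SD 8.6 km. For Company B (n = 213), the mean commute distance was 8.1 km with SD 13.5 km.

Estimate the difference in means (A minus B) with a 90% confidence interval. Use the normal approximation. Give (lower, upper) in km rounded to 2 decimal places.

(3.96, 8.24)

SE₁ = s₁/√n₁ = 8.6/√89 = 0.9116; SE₂ = 13.5/√213 = 0.9250.
Independent samples, unequal variances: SE_diff = √(SE₁² + SE₂²) = √(0.83101456 + 0.855625) = 1.2987.
z* = 1.645, so margin of error = 1.645 × 1.2987 = 2.1364.
Difference in means = 14.2 − 8.1 = 6.1000.
6.1000 ± 2.1364 → (3.96, 8.24).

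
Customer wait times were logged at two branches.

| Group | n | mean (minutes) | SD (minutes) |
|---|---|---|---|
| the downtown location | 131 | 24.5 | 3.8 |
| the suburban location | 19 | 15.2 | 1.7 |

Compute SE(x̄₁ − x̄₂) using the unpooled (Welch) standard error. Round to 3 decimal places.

0.512

Standard errors of each mean: 3.8/√131 = 0.3320 and 1.7/√19 = 0.3900.
SE(x̄₁ − x̄₂) = √(0.3320² + 0.3900²) = 0.5122 for independent samples with unequal variances.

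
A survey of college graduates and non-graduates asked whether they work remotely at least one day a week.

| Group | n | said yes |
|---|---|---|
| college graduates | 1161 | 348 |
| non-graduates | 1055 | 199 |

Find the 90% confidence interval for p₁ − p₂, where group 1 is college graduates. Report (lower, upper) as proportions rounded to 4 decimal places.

(0.0814, 0.1408)

First, p̂₁ = 348/1161 = 0.2997; p̂₂ = 199/1055 = 0.1886.
The two standard errors are √(0.2997×0.7003/1161) = 0.01345 and √(0.1886×0.8114/1055) = 0.01204.
Because the samples are independent, SE_diff = √(0.01345² + 0.01204²) = 0.01805.
Using z* = 1.645 for 90%, ME = 1.645 × 0.01805 = 0.02969.
p̂₁ − p̂₂ = 0.1111; interval 0.1111 ± 0.02969 gives (0.0814, 0.1408).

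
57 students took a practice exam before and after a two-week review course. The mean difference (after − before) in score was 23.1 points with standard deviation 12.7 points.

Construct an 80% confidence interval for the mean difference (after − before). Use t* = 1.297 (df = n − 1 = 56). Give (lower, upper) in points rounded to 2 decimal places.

This is a matched-pairs design, so SE = s_d/√n = 12.7/√57 = 1.6822.
Margin = 1.297 × 1.6822 = 2.1818; the interval is 23.1 ± 2.1818 = (20.92, 25.28).

(20.92, 25.28)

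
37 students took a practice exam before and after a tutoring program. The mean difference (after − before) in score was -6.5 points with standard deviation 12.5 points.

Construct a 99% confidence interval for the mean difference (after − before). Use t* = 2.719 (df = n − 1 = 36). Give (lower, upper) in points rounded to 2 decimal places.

(-12.09, -0.91)

This is a matched-pairs design, so SE = s_d/√n = 12.5/√37 = 2.0550.
Margin = 2.719 × 2.0550 = 5.5875; the interval is -6.5 ± 5.5875 = (-12.09, -0.91).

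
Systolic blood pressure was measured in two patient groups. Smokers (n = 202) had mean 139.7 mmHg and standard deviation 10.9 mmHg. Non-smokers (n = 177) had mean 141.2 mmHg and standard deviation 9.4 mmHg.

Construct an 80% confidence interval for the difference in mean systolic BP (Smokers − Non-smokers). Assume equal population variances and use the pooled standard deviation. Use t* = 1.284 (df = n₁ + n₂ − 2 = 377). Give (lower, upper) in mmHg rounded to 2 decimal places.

s_p = √[((n₁−1)s₁² + (n₂−1)s₂²)/(n₁+n₂−2)] = √[(201·10.9² + 176·9.4²)/377] = 10.2272.
SE = 10.2272·√(1/202 + 1/177) = 1.0530.
With t* = 1.284, margin = 1.284 × 1.0530 = 1.3521.
x̄₁ − x̄₂ = 139.7 − 141.2 = -1.5000; interval -1.5000 ± 1.3521 = (-2.85, -0.15).

(-2.85, -0.15)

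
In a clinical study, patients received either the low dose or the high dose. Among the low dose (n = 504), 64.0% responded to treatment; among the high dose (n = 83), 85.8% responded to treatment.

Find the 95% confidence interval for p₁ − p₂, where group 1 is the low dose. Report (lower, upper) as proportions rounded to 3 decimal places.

SE₁ = √(p̂₁(1−p̂₁)/n₁) = √(0.6400·0.3600/504) = 0.02138; SE₂ = √(0.8580·0.1420/83) = 0.03831.
Independent samples: SE of the difference = √(SE₁² + SE₂²) = √(0.0004571044 + 0.0014676561) = 0.04387.
z* for 95% confidence is 1.960, so the margin of error is 1.960 × 0.04387 = 0.08599.
Point estimate p̂₁ − p̂₂ = 0.6400 − 0.8580 = -0.2180.
-0.2180 ± 0.08599 → (-0.304, -0.132).

(-0.304, -0.132)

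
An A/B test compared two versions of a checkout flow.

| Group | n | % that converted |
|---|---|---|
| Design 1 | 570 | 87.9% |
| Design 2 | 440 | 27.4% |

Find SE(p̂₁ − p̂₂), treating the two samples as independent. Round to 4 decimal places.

Each SE is √(p̂(1−p̂)/n): √(0.8790·0.1210/570) = 0.01366 and √(0.2740·0.7260/440) = 0.02126.
SE(p̂₁ − p̂₂) = √(SE₁² + SE₂²) = √(0.0001865956 + 0.0004519876) = 0.02527, since the two samples are independent.

0.0253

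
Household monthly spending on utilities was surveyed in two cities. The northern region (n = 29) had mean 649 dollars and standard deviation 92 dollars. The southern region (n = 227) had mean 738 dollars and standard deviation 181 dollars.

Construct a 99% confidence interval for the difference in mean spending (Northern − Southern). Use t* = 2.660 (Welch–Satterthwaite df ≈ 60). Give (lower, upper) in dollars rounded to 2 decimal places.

(-144.55, -33.45)

Standard errors of each mean: 92/√29 = 17.0840 and 181/√227 = 12.0134.
SE(x̄₁ − x̄₂) = √(17.0840² + 12.0134²) = 20.8850 for independent samples with unequal variances.
With t* = 2.660, the margin is 2.660 × 20.8850 = 55.5541.
x̄₁ − x̄₂ = 649 − 738 = -89.0000; the interval is -89.0000 ± 55.5541 = (-144.55, -33.45).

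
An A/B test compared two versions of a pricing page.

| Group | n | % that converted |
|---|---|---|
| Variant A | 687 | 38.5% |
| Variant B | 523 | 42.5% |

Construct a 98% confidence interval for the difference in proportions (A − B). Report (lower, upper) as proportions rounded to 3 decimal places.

Each SE is √(p̂(1−p̂)/n): √(0.3850·0.6150/687) = 0.01856 and √(0.4250·0.5750/523) = 0.02162.
SE(p̂₁ − p̂₂) = √(SE₁² + SE₂²) = √(0.0003444736 + 0.0004674244) = 0.02849, since the two samples are independent.
At 98% confidence z* = 2.326; margin = 2.326 × 0.02849 = 0.06627.
The difference is 0.3850 − 0.4250 = -0.0400, so the interval is -0.0400 ± 0.06627 = (-0.106, 0.026).

(-0.106, 0.026)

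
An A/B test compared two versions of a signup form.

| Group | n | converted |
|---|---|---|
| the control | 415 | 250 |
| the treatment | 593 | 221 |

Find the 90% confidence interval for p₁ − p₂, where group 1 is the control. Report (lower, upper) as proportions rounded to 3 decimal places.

First, p̂₁ = 250/415 = 0.6024; p̂₂ = 221/593 = 0.3727.
The two standard errors are √(0.6024×0.3976/415) = 0.02402 and √(0.3727×0.6273/593) = 0.01986.
Because the samples are independent, SE_diff = √(0.02402² + 0.01986²) = 0.03117.
Using z* = 1.645 for 90%, ME = 1.645 × 0.03117 = 0.05127.
p̂₁ − p̂₂ = 0.2297; interval 0.2297 ± 0.05127 gives (0.178, 0.281).

(0.178, 0.281)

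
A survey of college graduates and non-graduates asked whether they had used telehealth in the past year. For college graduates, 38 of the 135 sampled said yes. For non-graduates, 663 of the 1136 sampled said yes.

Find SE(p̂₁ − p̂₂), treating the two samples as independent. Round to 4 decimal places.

0.0414

p̂₁ = 38/135 = 0.2815 and p̂₂ = 663/1136 = 0.5836.
SE₁ = √(p̂₁(1−p̂₁)/n₁) = √(0.2815·0.7185/135) = 0.03871; SE₂ = √(0.5836·0.4164/1136) = 0.01463.
Independent samples: SE of the difference = √(SE₁² + SE₂²) = √(0.0014984641 + 0.0002140369) = 0.04138.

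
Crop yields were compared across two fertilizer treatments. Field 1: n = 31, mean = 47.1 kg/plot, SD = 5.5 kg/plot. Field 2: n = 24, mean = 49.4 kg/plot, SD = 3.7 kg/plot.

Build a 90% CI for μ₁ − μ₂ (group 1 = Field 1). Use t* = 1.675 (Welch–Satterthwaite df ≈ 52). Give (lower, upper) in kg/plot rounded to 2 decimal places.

(-4.38, -0.22)

Per-group SEs: s₁/√n₁ = 5.5/√31 = 0.9878, s₂/√n₂ = 3.7/√24 = 0.7553.
Unpooled SE of the difference: √(0.97574884 + 0.57047809) = 1.2435.
Margin of error = t* · SE = 1.675 × 1.2435 = 2.0829.
x̄₁ − x̄₂ = 47.1 − 49.4 = -2.3000.
CI: -2.3000 ± 2.0829 = (-4.38, -0.22).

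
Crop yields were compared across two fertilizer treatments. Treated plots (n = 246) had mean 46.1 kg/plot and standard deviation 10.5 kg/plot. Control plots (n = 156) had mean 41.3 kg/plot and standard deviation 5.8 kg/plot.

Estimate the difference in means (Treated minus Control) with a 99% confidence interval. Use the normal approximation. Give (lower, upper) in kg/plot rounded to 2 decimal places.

(2.70, 6.90)

Per-group SEs: s₁/√n₁ = 10.5/√246 = 0.6695, s₂/√n₂ = 5.8/√156 = 0.4644.
Unpooled SE of the difference: √(0.44823025 + 0.21566736) = 0.8148.
Margin of error = z* · SE = 2.576 × 0.8148 = 2.0989.
x̄₁ − x̄₂ = 46.1 − 41.3 = 4.8000.
CI: 4.8000 ± 2.0989 = (2.70, 6.90).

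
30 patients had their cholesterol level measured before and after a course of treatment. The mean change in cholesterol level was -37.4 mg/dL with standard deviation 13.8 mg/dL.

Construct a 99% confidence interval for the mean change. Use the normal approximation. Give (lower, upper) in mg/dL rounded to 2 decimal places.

(-43.89, -30.91)

This is a matched-pairs design, so SE = s_d/√n = 13.8/√30 = 2.5195.
Margin = 2.576 × 2.5195 = 6.4902; the interval is -37.4 ± 6.4902 = (-43.89, -30.91).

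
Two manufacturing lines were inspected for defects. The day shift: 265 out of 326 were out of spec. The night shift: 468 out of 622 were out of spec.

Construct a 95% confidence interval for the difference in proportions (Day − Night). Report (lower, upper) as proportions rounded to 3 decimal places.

p̂₁ = 265/326 = 0.8129 and p̂₂ = 468/622 = 0.7524.
SE₁ = √(p̂₁(1−p̂₁)/n₁) = √(0.8129·0.1871/326) = 0.02160; SE₂ = √(0.7524·0.2476/622) = 0.01731.
Independent samples: SE of the difference = √(SE₁² + SE₂²) = √(0.00046656 + 0.0002996361) = 0.02768.
z* for 95% confidence is 1.960, so the margin of error is 1.960 × 0.02768 = 0.05425.
Point estimate p̂₁ − p̂₂ = 0.8129 − 0.7524 = 0.0605.
0.0605 ± 0.05425 → (0.006, 0.115).

(0.006, 0.115)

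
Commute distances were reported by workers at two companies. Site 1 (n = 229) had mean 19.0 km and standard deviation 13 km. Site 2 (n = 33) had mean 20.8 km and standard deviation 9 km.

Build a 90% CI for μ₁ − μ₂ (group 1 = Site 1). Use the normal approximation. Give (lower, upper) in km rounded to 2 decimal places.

SE₁ = s₁/√n₁ = 13/√229 = 0.8591; SE₂ = 9/√33 = 1.5667.
Independent samples, unequal variances: SE_diff = √(SE₁² + SE₂²) = √(0.73805281 + 2.45454889) = 1.7868.
z* = 1.645, so margin of error = 1.645 × 1.7868 = 2.9393.
Difference in means = 19.0 − 20.8 = -1.8000.
-1.8000 ± 2.9393 → (-4.74, 1.14).

(-4.74, 1.14)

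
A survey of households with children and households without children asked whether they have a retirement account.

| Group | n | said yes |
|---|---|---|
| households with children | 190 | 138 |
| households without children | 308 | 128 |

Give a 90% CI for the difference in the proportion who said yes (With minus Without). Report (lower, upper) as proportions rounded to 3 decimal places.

First, p̂₁ = 138/190 = 0.7263; p̂₂ = 128/308 = 0.4156.
The two standard errors are √(0.7263×0.2737/190) = 0.03235 and √(0.4156×0.5844/308) = 0.02808.
Because the samples are independent, SE_diff = √(0.03235² + 0.02808²) = 0.04284.
Using z* = 1.645 for 90%, ME = 1.645 × 0.04284 = 0.07047.
p̂₁ − p̂₂ = 0.3107; interval 0.3107 ± 0.07047 gives (0.240, 0.381).

(0.240, 0.381)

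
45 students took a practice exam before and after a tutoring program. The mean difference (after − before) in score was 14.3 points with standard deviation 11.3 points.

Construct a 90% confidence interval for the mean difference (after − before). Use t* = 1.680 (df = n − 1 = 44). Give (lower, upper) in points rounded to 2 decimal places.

Paired design: SE = s_d/√n = 11.3/√45 = 1.6845.
t* = 1.680; margin of error = 1.680 × 1.6845 = 2.8300.
14.3 ± 2.8300 → (11.47, 17.13).

(11.47, 17.13)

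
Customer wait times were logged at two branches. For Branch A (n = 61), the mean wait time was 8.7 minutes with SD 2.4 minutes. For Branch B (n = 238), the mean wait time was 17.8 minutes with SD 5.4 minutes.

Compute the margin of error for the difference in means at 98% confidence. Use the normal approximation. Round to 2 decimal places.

Per-group SEs: s₁/√n₁ = 2.4/√61 = 0.3073, s₂/√n₂ = 5.4/√238 = 0.3500.
Unpooled SE of the difference: √(0.09443329 + 0.1225) = 0.4658.
Margin of error = z* · SE = 2.326 × 0.4658 = 1.0835.

1.08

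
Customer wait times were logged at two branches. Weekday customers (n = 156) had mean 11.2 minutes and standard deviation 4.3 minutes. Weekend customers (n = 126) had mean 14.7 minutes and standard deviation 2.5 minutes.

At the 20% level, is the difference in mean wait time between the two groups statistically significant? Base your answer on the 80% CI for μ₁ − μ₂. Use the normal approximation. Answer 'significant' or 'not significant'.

significant

Standard errors of each mean: 4.3/√156 = 0.3443 and 2.5/√126 = 0.2227.
SE(x̄₁ − x̄₂) = √(0.3443² + 0.2227²) = 0.4100 for independent samples with unequal variances.
With z* = 1.282, the margin is 1.282 × 0.4100 = 0.5256.
x̄₁ − x̄₂ = 11.2 − 14.7 = -3.5000; the interval is -3.5000 ± 0.5256 = (-4.0256, -2.9744).
The interval (-4.0256, -2.9744) does not contain 0, so the difference is significant.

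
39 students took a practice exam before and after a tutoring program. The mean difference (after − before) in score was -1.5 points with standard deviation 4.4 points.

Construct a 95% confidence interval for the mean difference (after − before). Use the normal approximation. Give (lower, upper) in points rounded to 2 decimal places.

(-2.88, -0.12)

This is a matched-pairs design, so SE = s_d/√n = 4.4/√39 = 0.7046.
Margin = 1.960 × 0.7046 = 1.3810; the interval is -1.5 ± 1.3810 = (-2.88, -0.12).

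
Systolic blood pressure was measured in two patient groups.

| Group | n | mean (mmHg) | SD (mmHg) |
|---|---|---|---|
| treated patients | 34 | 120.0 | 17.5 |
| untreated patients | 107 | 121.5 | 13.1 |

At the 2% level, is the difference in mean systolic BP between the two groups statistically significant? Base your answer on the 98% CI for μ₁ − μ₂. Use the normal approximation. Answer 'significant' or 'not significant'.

Per-group SEs: s₁/√n₁ = 17.5/√34 = 3.0012, s₂/√n₂ = 13.1/√107 = 1.2664.
Unpooled SE of the difference: √(9.00720144 + 1.60376896) = 3.2574.
Margin of error = z* · SE = 2.326 × 3.2574 = 7.5767.
x̄₁ − x̄₂ = 120.0 − 121.5 = -1.5000.
CI: -1.5000 ± 7.5767 = (-9.0767, 6.0767).
The interval (-9.0767, 6.0767) contains 0, so the difference is not significant.

not significant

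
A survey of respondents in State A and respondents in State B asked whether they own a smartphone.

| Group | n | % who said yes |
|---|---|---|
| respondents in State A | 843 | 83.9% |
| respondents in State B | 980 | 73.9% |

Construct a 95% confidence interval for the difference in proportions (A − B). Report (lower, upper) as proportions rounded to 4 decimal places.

(0.0630, 0.1370)

Each SE is √(p̂(1−p̂)/n): √(0.8390·0.1610/843) = 0.01266 and √(0.7390·0.2610/980) = 0.01403.
SE(p̂₁ − p̂₂) = √(SE₁² + SE₂²) = √(0.0001602756 + 0.0001968409) = 0.01890, since the two samples are independent.
At 95% confidence z* = 1.960; margin = 1.960 × 0.01890 = 0.03704.
The difference is 0.8390 − 0.7390 = 0.1000, so the interval is 0.1000 ± 0.03704 = (0.0630, 0.1370).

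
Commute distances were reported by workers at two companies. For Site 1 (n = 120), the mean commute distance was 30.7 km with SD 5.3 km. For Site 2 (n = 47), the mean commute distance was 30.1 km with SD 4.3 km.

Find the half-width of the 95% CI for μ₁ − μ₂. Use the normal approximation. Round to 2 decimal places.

1.55

Per-group SEs: s₁/√n₁ = 5.3/√120 = 0.4838, s₂/√n₂ = 4.3/√47 = 0.6272.
Unpooled SE of the difference: √(0.23406244 + 0.39337984) = 0.7921.
Margin of error = z* · SE = 1.960 × 0.7921 = 1.5525.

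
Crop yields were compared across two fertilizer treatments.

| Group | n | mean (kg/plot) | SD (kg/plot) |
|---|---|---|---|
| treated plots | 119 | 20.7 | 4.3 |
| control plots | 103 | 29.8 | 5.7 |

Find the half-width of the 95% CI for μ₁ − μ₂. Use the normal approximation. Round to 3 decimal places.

1.345

SE₁ = s₁/√n₁ = 4.3/√119 = 0.3942; SE₂ = 5.7/√103 = 0.5616.
Independent samples, unequal variances: SE_diff = √(SE₁² + SE₂²) = √(0.15539364 + 0.31539456) = 0.6861.
z* = 1.960, so margin of error = 1.960 × 0.6861 = 1.3448.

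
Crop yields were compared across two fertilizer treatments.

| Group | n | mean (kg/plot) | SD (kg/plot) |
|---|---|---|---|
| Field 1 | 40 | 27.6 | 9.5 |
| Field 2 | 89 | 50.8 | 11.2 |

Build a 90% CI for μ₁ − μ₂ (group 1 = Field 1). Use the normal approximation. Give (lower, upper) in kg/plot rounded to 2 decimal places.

Per-group SEs: s₁/√n₁ = 9.5/√40 = 1.5021, s₂/√n₂ = 11.2/√89 = 1.1872.
Unpooled SE of the difference: √(2.25630441 + 1.40944384) = 1.9146.
Margin of error = z* · SE = 1.645 × 1.9146 = 3.1495.
x̄₁ − x̄₂ = 27.6 − 50.8 = -23.2000.
CI: -23.2000 ± 3.1495 = (-26.35, -20.05).

(-26.35, -20.05)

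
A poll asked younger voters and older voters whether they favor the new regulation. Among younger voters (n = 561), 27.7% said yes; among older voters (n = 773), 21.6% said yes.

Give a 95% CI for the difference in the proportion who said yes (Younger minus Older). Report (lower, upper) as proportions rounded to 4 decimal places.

(0.0140, 0.1080)

Each SE is √(p̂(1−p̂)/n): √(0.2770·0.7230/561) = 0.01889 and √(0.2160·0.7840/773) = 0.01480.
SE(p̂₁ − p̂₂) = √(SE₁² + SE₂²) = √(0.0003568321 + 0.00021904) = 0.02400, since the two samples are independent.
At 95% confidence z* = 1.960; margin = 1.960 × 0.02400 = 0.04704.
The difference is 0.2770 − 0.2160 = 0.0610, so the interval is 0.0610 ± 0.04704 = (0.0140, 0.1080).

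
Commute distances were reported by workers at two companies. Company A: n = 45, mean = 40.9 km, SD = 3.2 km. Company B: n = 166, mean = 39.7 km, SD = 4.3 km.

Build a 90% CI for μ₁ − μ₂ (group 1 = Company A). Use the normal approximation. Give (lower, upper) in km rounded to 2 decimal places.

(0.24, 2.16)

Standard errors of each mean: 3.2/√45 = 0.4770 and 4.3/√166 = 0.3337.
SE(x̄₁ − x̄₂) = √(0.4770² + 0.3337²) = 0.5821 for independent samples with unequal variances.
With z* = 1.645, the margin is 1.645 × 0.5821 = 0.9576.
x̄₁ − x̄₂ = 40.9 − 39.7 = 1.2000; the interval is 1.2000 ± 0.9576 = (0.24, 2.16).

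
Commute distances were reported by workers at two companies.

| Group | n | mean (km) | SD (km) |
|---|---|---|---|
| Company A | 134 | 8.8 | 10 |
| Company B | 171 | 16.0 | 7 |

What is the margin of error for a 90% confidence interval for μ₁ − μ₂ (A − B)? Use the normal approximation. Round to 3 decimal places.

1.672

SE₁ = s₁/√n₁ = 10/√134 = 0.8639; SE₂ = 7/√171 = 0.5353.
Independent samples, unequal variances: SE_diff = √(SE₁² + SE₂²) = √(0.74632321 + 0.28654609) = 1.0163.
z* = 1.645, so margin of error = 1.645 × 1.0163 = 1.6718.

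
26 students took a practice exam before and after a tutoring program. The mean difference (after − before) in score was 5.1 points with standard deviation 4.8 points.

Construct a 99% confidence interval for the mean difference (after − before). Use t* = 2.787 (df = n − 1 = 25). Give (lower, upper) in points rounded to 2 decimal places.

(2.48, 7.72)

Paired design: SE = s_d/√n = 4.8/√26 = 0.9414.
t* = 2.787; margin of error = 2.787 × 0.9414 = 2.6237.
5.1 ± 2.6237 → (2.48, 7.72).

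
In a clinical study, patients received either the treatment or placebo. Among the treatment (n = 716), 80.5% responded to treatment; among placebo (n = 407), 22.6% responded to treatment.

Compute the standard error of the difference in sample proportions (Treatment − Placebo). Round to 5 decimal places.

0.02548

The two standard errors are √(0.8050×0.1950/716) = 0.01481 and √(0.2260×0.7740/407) = 0.02073.
Because the samples are independent, SE_diff = √(0.01481² + 0.02073²) = 0.02548.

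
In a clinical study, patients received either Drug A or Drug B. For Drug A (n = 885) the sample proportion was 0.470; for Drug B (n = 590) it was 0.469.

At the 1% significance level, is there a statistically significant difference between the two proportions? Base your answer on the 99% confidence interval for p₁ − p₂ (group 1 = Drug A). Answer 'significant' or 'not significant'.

not significant

The two standard errors are √(0.4700×0.5300/885) = 0.01678 and √(0.4690×0.5310/590) = 0.02055.
Because the samples are independent, SE_diff = √(0.01678² + 0.02055²) = 0.02653.
Using z* = 2.576 for 99%, ME = 2.576 × 0.02653 = 0.06834.
p̂₁ − p̂₂ = 0.0010; interval 0.0010 ± 0.06834 gives (-0.06734, 0.06934).
The interval (-0.06734, 0.06934) contains 0, so the difference is not significant.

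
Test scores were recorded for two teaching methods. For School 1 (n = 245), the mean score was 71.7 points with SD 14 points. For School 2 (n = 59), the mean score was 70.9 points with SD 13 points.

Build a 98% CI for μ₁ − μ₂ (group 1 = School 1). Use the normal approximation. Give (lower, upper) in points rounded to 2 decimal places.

Per-group SEs: s₁/√n₁ = 14/√245 = 0.8944, s₂/√n₂ = 13/√59 = 1.6925.
Unpooled SE of the difference: √(0.79995136 + 2.86455625) = 1.9143.
Margin of error = z* · SE = 2.326 × 1.9143 = 4.4527.
x̄₁ − x̄₂ = 71.7 − 70.9 = 0.8000.
CI: 0.8000 ± 4.4527 = (-3.65, 5.25).

(-3.65, 5.25)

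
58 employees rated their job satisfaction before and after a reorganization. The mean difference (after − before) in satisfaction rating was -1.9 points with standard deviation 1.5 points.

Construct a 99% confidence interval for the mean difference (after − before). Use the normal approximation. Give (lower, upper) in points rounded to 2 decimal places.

This is a matched-pairs design, so SE = s_d/√n = 1.5/√58 = 0.1970.
Margin = 2.576 × 0.1970 = 0.5075; the interval is -1.9 ± 0.5075 = (-2.41, -1.39).

(-2.41, -1.39)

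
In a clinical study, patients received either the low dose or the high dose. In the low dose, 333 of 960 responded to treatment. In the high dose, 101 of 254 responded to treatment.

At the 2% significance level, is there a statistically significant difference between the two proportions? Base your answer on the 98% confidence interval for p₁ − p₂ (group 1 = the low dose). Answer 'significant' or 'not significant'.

not significant

First, p̂₁ = 333/960 = 0.3469; p̂₂ = 101/254 = 0.3976.
The two standard errors are √(0.3469×0.6531/960) = 0.01536 and √(0.3976×0.6024/254) = 0.03071.
Because the samples are independent, SE_diff = √(0.01536² + 0.03071²) = 0.03434.
Using z* = 2.326 for 98%, ME = 2.326 × 0.03434 = 0.07987.
p̂₁ − p̂₂ = -0.0507; interval -0.0507 ± 0.07987 gives (-0.13057, 0.02917).
The interval (-0.13057, 0.02917) contains 0, so the difference is not significant.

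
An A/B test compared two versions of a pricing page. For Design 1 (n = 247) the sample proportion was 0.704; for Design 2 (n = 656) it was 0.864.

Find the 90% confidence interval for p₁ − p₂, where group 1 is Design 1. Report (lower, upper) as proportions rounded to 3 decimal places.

The two standard errors are √(0.7040×0.2960/247) = 0.02905 and √(0.8640×0.1360/656) = 0.01338.
Because the samples are independent, SE_diff = √(0.02905² + 0.01338²) = 0.03198.
Using z* = 1.645 for 90%, ME = 1.645 × 0.03198 = 0.05261.
p̂₁ − p̂₂ = -0.1600; interval -0.1600 ± 0.05261 gives (-0.213, -0.107).

(-0.213, -0.107)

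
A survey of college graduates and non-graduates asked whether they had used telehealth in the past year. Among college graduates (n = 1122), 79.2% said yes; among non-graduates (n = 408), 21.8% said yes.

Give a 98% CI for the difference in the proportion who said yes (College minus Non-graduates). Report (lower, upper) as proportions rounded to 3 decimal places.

(0.519, 0.629)

The two standard errors are √(0.7920×0.2080/1122) = 0.01212 and √(0.2180×0.7820/408) = 0.02044.
Because the samples are independent, SE_diff = √(0.01212² + 0.02044²) = 0.02376.
Using z* = 2.326 for 98%, ME = 2.326 × 0.02376 = 0.05527.
p̂₁ − p̂₂ = 0.5740; interval 0.5740 ± 0.05527 gives (0.519, 0.629).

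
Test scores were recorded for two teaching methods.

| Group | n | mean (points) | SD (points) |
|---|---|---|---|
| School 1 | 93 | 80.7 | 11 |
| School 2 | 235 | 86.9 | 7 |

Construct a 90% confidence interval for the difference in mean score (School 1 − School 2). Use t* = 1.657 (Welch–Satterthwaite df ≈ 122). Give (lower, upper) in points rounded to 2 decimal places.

SE₁ = s₁/√n₁ = 11/√93 = 1.1406; SE₂ = 7/√235 = 0.4566.
Independent samples, unequal variances: SE_diff = √(SE₁² + SE₂²) = √(1.30096836 + 0.20848356) = 1.2286.
t* = 1.657, so margin of error = 1.657 × 1.2286 = 2.0358.
Difference in means = 80.7 − 86.9 = -6.2000.
-6.2000 ± 2.0358 → (-8.24, -4.16).

(-8.24, -4.16)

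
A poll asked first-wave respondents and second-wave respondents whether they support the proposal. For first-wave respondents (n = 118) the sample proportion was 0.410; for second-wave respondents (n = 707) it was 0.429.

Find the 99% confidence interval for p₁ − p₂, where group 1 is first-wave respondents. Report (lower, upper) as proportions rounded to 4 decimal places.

SE₁ = √(p̂₁(1−p̂₁)/n₁) = √(0.4100·0.5900/118) = 0.04528; SE₂ = √(0.4290·0.5710/707) = 0.01861.
Independent samples: SE of the difference = √(SE₁² + SE₂²) = √(0.0020502784 + 0.0003463321) = 0.04896.
z* for 99% confidence is 2.576, so the margin of error is 2.576 × 0.04896 = 0.12612.
Point estimate p̂₁ − p̂₂ = 0.4100 − 0.4290 = -0.0190.
-0.0190 ± 0.12612 → (-0.1451, 0.1071).

(-0.1451, 0.1071)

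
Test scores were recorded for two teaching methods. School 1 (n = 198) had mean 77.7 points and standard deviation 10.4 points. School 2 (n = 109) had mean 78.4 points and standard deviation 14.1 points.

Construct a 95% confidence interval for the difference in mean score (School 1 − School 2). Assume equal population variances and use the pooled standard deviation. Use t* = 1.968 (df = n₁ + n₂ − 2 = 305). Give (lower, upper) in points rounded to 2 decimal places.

(-3.48, 2.08)

Pooled variance s_p² = [197·10.4² + 108·14.1²] / (198+109−2) = 140.2590, so s_p = 11.8431.
SE_diff = s_p·√(1/n₁ + 1/n₂) = 11.8431·√(1/198 + 1/109) = 1.4125.
t* = 1.968; margin = 1.968 × 1.4125 = 2.7798.
Difference = 77.7 − 78.4 = -0.7000.
-0.7000 ± 2.7798 → (-3.48, 2.08).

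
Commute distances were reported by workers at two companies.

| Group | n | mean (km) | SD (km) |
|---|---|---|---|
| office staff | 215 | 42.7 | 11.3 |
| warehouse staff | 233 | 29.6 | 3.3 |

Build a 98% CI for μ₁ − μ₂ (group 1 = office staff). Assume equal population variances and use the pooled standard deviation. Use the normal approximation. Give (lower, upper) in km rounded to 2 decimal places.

Pooled variance s_p² = [214·11.3² + 232·3.3²] / (215+233−2) = 66.9330, so s_p = 8.1813.
SE_diff = s_p·√(1/n₁ + 1/n₂) = 8.1813·√(1/215 + 1/233) = 0.7737.
z* = 2.326; margin = 2.326 × 0.7737 = 1.7996.
Difference = 42.7 − 29.6 = 13.1000.
13.1000 ± 1.7996 → (11.30, 14.90).

(11.30, 14.90)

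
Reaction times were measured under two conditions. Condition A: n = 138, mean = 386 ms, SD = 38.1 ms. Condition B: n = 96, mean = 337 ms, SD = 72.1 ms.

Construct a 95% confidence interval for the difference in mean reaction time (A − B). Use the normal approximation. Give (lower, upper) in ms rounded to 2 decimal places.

SE₁ = s₁/√n₁ = 38.1/√138 = 3.2433; SE₂ = 72.1/√96 = 7.3587.
Independent samples, unequal variances: SE_diff = √(SE₁² + SE₂²) = √(10.51899489 + 54.15046569) = 8.0417.
z* = 1.960, so margin of error = 1.960 × 8.0417 = 15.7617.
Difference in means = 386 − 337 = 49.0000.
49.0000 ± 15.7617 → (33.24, 64.76).

(33.24, 64.76)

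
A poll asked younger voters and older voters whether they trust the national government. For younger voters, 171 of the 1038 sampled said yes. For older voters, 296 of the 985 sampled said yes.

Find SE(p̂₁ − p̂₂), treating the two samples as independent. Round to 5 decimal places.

0.01860

p̂₁ = 171/1038 = 0.1647 and p̂₂ = 296/985 = 0.3005.
SE₁ = √(p̂₁(1−p̂₁)/n₁) = √(0.1647·0.8353/1038) = 0.01151; SE₂ = √(0.3005·0.6995/985) = 0.01461.
Independent samples: SE of the difference = √(SE₁² + SE₂²) = √(0.0001324801 + 0.0002134521) = 0.01860.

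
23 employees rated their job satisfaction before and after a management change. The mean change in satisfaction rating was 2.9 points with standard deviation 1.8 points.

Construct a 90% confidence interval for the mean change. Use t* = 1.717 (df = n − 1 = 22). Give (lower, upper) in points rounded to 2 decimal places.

(2.26, 3.54)

This is a matched-pairs design, so SE = s_d/√n = 1.8/√23 = 0.3753.
Margin = 1.717 × 0.3753 = 0.6444; the interval is 2.9 ± 0.6444 = (2.26, 3.54).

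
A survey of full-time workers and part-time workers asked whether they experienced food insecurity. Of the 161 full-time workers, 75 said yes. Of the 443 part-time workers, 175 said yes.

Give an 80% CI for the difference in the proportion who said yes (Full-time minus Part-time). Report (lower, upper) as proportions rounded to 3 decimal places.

(0.012, 0.129)

Sample proportions: 75/161 = 0.4658, 175/443 = 0.3950.
Each SE is √(p̂(1−p̂)/n): √(0.4658·0.5342/161) = 0.03931 and √(0.3950·0.6050/443) = 0.02323.
SE(p̂₁ − p̂₂) = √(SE₁² + SE₂²) = √(0.0015452761 + 0.0005396329) = 0.04566, since the two samples are independent.
At 80% confidence z* = 1.282; margin = 1.282 × 0.04566 = 0.05854.
The difference is 0.4658 − 0.3950 = 0.0708, so the interval is 0.0708 ± 0.05854 = (0.012, 0.129).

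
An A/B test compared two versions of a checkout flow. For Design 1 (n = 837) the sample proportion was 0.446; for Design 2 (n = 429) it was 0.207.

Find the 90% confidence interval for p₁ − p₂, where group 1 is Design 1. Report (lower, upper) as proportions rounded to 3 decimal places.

The two standard errors are √(0.4460×0.5540/837) = 0.01718 and √(0.2070×0.7930/429) = 0.01956.
Because the samples are independent, SE_diff = √(0.01718² + 0.01956²) = 0.02603.
Using z* = 1.645 for 90%, ME = 1.645 × 0.02603 = 0.04282.
p̂₁ − p̂₂ = 0.2390; interval 0.2390 ± 0.04282 gives (0.196, 0.282).

(0.196, 0.282)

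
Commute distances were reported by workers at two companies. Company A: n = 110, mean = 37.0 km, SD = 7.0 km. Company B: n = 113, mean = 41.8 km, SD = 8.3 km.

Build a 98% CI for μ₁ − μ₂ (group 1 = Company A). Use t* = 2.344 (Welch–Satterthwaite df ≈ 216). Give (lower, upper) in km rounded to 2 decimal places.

Standard errors of each mean: 7.0/√110 = 0.6674 and 8.3/√113 = 0.7808.
SE(x̄₁ − x̄₂) = √(0.6674² + 0.7808²) = 1.0272 for independent samples with unequal variances.
With t* = 2.344, the margin is 2.344 × 1.0272 = 2.4078.
x̄₁ − x̄₂ = 37.0 − 41.8 = -4.8000; the interval is -4.8000 ± 2.4078 = (-7.21, -2.39).

(-7.21, -2.39)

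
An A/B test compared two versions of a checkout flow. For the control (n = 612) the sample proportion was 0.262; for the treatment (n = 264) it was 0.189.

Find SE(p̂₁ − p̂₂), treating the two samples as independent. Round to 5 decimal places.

The two standard errors are √(0.2620×0.7380/612) = 0.01777 and √(0.1890×0.8110/264) = 0.02410.
Because the samples are independent, SE_diff = √(0.01777² + 0.02410²) = 0.02994.

0.02994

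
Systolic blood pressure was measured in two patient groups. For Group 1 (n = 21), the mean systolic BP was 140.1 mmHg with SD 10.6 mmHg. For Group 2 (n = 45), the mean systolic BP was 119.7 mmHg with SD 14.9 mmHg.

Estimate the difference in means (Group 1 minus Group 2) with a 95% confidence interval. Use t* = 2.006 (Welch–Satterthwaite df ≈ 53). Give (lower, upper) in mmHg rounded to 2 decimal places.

(13.97, 26.83)

Standard errors of each mean: 10.6/√21 = 2.3131 and 14.9/√45 = 2.2212.
SE(x̄₁ − x̄₂) = √(2.3131² + 2.2212²) = 3.2069 for independent samples with unequal variances.
With t* = 2.006, the margin is 2.006 × 3.2069 = 6.4330.
x̄₁ − x̄₂ = 140.1 − 119.7 = 20.4000; the interval is 20.4000 ± 6.4330 = (13.97, 26.83).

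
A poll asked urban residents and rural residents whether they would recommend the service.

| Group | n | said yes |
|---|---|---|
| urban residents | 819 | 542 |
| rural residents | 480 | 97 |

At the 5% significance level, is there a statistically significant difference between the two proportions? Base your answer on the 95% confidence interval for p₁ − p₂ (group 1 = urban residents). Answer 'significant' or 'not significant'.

significant

Sample proportions: 542/819 = 0.6618, 97/480 = 0.2021.
Each SE is √(p̂(1−p̂)/n): √(0.6618·0.3382/819) = 0.01653 and √(0.2021·0.7979/480) = 0.01833.
SE(p̂₁ − p̂₂) = √(SE₁² + SE₂²) = √(0.0002732409 + 0.0003359889) = 0.02468, since the two samples are independent.
At 95% confidence z* = 1.960; margin = 1.960 × 0.02468 = 0.04837.
The difference is 0.6618 − 0.2021 = 0.4597, so the interval is 0.4597 ± 0.04837 = (0.41133, 0.50807).
The interval (0.41133, 0.50807) does not contain 0, so the difference is significant.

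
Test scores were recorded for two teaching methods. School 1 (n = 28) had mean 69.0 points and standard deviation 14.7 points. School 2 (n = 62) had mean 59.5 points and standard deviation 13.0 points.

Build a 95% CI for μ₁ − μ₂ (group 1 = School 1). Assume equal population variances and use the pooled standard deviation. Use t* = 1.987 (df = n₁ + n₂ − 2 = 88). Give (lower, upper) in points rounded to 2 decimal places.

(3.37, 15.63)

Pooled variance s_p² = [27·14.7² + 61·13.0²] / (28+62−2) = 183.4481, so s_p = 13.5443.
SE_diff = s_p·√(1/n₁ + 1/n₂) = 13.5443·√(1/28 + 1/62) = 3.0839.
t* = 1.987; margin = 1.987 × 3.0839 = 6.1277.
Difference = 69.0 − 59.5 = 9.5000.
9.5000 ± 6.1277 → (3.37, 15.63).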